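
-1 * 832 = -832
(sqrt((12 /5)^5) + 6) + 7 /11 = 73 /11 + 288* sqrt(15) /125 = 15.56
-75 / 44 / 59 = -75 / 2596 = -0.03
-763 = -763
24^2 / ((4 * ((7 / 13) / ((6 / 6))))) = 1872 / 7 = 267.43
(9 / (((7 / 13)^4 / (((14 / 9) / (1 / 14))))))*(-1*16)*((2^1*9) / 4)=-8225568 / 49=-167868.73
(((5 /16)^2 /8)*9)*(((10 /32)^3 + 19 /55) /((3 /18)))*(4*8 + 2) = 194384205 /23068672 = 8.43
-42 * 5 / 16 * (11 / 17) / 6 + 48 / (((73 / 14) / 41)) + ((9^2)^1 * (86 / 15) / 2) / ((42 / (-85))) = -13054039 / 138992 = -93.92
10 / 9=1.11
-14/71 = -0.20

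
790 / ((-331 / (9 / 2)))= -3555 / 331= -10.74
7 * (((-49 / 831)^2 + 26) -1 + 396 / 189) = 130993210 / 690561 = 189.69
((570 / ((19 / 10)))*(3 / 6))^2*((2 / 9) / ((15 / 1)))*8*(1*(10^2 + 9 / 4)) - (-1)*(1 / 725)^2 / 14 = 6019457500003 / 22076250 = 272666.67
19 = 19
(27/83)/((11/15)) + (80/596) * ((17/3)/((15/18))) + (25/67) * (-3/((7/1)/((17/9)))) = 201794066/191404059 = 1.05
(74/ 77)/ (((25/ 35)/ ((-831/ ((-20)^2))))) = -30747/ 11000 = -2.80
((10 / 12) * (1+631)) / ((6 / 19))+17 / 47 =705623 / 423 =1668.14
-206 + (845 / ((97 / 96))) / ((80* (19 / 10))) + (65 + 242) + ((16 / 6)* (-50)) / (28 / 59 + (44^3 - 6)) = 295923482017 / 2778615537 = 106.50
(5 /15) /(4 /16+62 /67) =268 /945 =0.28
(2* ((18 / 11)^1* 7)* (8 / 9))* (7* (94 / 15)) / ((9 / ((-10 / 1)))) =-294784 / 297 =-992.54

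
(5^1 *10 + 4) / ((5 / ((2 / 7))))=3.09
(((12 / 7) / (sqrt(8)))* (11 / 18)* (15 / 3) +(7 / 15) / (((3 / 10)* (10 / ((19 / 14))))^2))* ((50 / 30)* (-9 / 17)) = -275* sqrt(2) / 238 - 361 / 4284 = -1.72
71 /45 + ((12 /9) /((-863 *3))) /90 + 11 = 879224 /69903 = 12.58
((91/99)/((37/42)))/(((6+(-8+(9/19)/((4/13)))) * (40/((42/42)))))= -1729/30525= -0.06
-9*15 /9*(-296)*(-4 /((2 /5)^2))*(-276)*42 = 1286712000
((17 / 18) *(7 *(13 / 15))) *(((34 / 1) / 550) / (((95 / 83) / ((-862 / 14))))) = -134399161 / 7053750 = -19.05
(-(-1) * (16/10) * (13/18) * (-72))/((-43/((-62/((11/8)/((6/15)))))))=-412672/11825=-34.90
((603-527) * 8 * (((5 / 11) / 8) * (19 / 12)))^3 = 163640.12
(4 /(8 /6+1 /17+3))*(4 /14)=51 /196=0.26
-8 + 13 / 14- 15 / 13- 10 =-3317 / 182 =-18.23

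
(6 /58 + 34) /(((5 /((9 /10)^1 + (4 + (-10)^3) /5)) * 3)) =-653729 /1450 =-450.85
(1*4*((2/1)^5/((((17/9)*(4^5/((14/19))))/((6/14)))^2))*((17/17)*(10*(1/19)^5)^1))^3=48427561125/18510537006870790994368211443591666324209664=0.00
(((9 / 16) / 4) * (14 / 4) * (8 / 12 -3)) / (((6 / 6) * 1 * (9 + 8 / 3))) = -0.10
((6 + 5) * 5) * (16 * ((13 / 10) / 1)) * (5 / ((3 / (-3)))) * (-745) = 4261400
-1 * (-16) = 16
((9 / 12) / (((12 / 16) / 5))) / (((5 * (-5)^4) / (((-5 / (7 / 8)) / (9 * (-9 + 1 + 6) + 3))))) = 0.00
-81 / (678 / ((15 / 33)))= -135 / 2486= -0.05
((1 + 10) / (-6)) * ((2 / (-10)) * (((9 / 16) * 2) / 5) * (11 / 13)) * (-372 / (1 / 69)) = -2329371 / 1300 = -1791.82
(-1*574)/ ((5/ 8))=-4592/ 5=-918.40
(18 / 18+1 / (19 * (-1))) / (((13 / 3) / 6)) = 324 / 247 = 1.31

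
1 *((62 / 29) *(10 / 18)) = 310 / 261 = 1.19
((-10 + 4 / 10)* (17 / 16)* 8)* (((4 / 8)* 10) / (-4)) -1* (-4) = 106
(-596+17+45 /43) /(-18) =4142 /129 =32.11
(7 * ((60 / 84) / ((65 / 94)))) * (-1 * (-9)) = 846 / 13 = 65.08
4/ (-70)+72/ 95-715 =-475009/ 665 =-714.30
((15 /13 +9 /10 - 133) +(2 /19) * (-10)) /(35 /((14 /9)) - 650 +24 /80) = 0.21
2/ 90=1/ 45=0.02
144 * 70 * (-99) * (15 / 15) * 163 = -162660960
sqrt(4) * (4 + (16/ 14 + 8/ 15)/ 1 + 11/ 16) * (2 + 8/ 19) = 245893/ 7980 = 30.81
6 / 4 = 3 / 2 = 1.50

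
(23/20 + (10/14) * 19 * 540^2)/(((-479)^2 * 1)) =554040161/32121740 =17.25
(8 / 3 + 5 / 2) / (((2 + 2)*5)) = 31 / 120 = 0.26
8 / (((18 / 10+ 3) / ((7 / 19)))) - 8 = -421 / 57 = -7.39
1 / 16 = 0.06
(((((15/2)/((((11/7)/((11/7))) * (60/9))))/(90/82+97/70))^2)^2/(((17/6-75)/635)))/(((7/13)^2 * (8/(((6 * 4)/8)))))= -548383654402951696875/1143970665672828470272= -0.48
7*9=63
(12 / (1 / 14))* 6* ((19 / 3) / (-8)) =-798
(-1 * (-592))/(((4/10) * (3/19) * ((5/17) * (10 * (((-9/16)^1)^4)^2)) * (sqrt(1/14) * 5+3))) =2874432632651776/21738594105 - 205316616617984 * sqrt(14)/13043156463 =73328.50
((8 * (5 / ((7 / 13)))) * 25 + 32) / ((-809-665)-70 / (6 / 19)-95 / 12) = -158688 / 143101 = -1.11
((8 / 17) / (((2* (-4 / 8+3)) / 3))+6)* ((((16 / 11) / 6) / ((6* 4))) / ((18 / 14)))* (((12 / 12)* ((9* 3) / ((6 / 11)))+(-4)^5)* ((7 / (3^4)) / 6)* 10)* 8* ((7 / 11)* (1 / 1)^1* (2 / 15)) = -951953968 / 202439655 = -4.70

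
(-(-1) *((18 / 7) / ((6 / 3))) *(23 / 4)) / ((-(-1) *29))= 207 / 812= 0.25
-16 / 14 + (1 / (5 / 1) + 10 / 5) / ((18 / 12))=34 / 105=0.32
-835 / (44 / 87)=-1651.02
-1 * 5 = -5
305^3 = 28372625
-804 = -804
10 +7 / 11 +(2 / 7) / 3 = 2479 / 231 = 10.73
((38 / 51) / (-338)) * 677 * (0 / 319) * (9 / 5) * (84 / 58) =0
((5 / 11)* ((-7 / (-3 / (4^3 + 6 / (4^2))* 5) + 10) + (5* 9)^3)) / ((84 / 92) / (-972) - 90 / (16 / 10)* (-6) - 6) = 6793618905 / 54347282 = 125.00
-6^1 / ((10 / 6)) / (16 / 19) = -171 / 40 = -4.28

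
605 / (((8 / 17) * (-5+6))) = 10285 / 8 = 1285.62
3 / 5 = 0.60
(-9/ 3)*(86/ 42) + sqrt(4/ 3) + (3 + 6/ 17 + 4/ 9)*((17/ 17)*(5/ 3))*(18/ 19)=-997/ 6783 + 2*sqrt(3)/ 3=1.01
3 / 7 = 0.43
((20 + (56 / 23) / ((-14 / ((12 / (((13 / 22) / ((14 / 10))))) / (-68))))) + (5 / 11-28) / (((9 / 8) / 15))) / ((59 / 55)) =-97064972 / 299897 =-323.66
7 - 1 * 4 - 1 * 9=-6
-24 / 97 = -0.25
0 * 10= 0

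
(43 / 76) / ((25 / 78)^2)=65403 / 11875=5.51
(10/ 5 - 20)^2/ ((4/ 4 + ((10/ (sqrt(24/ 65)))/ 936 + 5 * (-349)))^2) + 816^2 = 164506697072640 * sqrt(390)/ 1512533886937612069715209 + 1007129763981853482425201084160/ 1512533886937612069715209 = 665856.00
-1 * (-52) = 52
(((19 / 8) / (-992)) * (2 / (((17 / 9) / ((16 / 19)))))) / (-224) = 9 / 944384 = 0.00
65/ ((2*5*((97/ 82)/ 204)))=108732/ 97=1120.95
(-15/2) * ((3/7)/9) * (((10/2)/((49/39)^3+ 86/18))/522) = -164775/325662344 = -0.00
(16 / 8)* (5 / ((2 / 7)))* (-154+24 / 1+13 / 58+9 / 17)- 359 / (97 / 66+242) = -71695842639 / 15844034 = -4525.10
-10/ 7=-1.43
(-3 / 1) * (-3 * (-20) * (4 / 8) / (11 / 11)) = -90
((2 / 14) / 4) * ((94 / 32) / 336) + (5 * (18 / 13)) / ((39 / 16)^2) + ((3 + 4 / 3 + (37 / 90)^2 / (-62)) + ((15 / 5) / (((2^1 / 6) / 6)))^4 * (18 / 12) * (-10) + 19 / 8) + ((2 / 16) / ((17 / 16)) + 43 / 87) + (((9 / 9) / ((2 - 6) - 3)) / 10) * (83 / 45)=-435136990562267367576701 / 3411612792806400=-127545831.54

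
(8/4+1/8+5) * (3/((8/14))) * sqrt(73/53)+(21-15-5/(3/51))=-79+1197 * sqrt(3869)/1696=-35.10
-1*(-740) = 740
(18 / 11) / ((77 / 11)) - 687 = -52881 / 77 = -686.77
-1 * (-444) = 444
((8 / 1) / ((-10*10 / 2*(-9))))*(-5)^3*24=-160 / 3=-53.33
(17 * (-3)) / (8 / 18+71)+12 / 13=1749 / 8359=0.21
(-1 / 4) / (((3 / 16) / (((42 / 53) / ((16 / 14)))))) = -0.92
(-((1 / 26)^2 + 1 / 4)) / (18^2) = -85 / 109512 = -0.00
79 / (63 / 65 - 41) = -5135 / 2602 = -1.97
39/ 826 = 0.05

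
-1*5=-5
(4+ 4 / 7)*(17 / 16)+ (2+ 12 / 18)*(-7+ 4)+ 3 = -1 / 7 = -0.14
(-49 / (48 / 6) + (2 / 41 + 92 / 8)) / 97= 1779 / 31816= 0.06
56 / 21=8 / 3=2.67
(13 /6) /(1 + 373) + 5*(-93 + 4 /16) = -520321 /1122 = -463.74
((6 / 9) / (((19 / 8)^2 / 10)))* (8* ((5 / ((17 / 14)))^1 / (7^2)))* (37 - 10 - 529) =-51404800 / 128877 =-398.87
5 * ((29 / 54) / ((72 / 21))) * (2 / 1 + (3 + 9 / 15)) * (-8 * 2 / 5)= -5684 / 405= -14.03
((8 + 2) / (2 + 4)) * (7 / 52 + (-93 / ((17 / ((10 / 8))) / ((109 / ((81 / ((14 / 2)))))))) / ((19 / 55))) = -105623035 / 340119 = -310.55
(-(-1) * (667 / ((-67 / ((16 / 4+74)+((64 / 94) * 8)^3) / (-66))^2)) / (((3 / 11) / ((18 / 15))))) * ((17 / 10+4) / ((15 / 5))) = 15030051808432519382832 / 48387897611881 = 310615929.81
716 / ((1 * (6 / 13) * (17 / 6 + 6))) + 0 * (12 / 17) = 9308 / 53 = 175.62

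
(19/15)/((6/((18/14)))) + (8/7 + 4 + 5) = 729/70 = 10.41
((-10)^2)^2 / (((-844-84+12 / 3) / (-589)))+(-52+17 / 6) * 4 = 475690 / 77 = 6177.79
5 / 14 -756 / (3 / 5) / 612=-405 / 238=-1.70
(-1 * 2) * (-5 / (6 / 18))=30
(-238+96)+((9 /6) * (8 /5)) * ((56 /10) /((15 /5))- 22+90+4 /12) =26.48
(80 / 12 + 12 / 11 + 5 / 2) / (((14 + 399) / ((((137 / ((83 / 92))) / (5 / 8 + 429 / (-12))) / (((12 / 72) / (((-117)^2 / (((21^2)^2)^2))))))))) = -11536491616 / 49476217278350709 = -0.00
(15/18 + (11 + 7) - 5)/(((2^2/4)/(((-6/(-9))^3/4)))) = 83/81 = 1.02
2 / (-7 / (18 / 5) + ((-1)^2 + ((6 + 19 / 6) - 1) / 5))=90 / 31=2.90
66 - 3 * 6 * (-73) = 1380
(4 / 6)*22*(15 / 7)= 220 / 7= 31.43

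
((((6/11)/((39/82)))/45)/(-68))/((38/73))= -2993/4157010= -0.00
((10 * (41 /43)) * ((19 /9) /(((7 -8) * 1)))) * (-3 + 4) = -7790 /387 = -20.13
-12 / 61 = -0.20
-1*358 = -358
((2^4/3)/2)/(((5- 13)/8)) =-8/3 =-2.67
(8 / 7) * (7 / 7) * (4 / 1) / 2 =16 / 7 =2.29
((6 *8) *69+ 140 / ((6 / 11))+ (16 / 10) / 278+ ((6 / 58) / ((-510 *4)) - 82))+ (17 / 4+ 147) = 29915508761 / 8223240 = 3637.92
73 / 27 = 2.70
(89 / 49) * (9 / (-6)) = -267 / 98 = -2.72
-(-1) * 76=76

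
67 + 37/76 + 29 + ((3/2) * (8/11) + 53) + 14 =137587/836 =164.58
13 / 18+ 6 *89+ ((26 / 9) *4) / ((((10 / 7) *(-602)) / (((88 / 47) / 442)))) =551143483 / 1030710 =534.72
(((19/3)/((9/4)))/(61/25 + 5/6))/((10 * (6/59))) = 11210/13257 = 0.85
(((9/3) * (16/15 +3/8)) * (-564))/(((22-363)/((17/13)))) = 414681/44330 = 9.35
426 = 426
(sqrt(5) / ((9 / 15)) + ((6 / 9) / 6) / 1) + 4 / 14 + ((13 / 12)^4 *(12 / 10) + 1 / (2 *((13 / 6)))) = 3585931 / 1572480 + 5 *sqrt(5) / 3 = 6.01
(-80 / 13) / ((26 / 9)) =-360 / 169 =-2.13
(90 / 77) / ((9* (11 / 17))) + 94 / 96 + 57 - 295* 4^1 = -45608719 / 40656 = -1121.82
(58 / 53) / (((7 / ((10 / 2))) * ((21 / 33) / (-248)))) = -304.63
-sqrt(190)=-13.78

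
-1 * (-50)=50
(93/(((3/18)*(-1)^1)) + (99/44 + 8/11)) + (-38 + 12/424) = -1382863/2332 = -592.99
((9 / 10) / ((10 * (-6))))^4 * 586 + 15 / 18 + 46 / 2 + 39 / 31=1866802207169 / 74400000000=25.09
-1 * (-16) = 16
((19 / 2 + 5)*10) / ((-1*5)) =-29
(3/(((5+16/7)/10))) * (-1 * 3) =-210/17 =-12.35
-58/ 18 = -29/ 9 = -3.22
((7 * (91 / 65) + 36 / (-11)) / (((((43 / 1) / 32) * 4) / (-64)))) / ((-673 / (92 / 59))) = 16910336 / 93907055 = 0.18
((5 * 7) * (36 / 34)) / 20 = 63 / 34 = 1.85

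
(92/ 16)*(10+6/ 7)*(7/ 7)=62.43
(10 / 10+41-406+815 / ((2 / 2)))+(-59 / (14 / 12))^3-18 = -44213345 / 343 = -128901.88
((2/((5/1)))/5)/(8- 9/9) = 2/175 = 0.01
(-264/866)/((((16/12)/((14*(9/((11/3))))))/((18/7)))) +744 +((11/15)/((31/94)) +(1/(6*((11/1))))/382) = 1228501678243/1692103380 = 726.02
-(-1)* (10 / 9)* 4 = 40 / 9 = 4.44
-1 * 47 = -47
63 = 63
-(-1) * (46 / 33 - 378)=-12428 / 33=-376.61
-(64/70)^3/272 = -0.00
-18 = -18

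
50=50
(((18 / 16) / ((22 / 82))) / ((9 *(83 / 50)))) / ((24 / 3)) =1025 / 29216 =0.04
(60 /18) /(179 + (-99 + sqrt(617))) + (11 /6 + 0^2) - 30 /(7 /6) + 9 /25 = -142542751 /6072150 - 10 * sqrt(617) /17349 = -23.49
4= 4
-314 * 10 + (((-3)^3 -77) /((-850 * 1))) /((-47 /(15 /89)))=-1116442856 /355555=-3140.00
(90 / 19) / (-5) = -18 / 19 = -0.95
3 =3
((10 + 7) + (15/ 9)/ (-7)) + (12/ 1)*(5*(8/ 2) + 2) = 5896/ 21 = 280.76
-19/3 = -6.33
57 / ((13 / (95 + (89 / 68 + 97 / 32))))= 236949 / 544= 435.57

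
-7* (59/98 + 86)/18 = -943/28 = -33.68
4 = 4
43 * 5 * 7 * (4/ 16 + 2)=13545/ 4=3386.25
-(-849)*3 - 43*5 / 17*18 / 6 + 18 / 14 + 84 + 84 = 318723 / 119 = 2678.34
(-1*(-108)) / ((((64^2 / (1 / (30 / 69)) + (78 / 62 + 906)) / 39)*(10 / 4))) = 6006312 / 9583175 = 0.63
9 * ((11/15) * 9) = 297/5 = 59.40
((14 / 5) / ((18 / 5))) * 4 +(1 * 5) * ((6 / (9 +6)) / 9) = 3.33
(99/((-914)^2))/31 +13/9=336665479/233075484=1.44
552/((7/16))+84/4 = 1282.71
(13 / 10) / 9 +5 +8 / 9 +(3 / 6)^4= 1463 / 240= 6.10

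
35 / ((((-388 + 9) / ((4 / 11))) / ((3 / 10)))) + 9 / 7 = 37227 / 29183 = 1.28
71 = 71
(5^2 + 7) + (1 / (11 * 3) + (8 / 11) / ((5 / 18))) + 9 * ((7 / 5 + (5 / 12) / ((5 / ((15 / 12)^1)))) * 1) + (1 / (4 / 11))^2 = 18397 / 330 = 55.75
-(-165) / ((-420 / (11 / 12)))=-121 / 336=-0.36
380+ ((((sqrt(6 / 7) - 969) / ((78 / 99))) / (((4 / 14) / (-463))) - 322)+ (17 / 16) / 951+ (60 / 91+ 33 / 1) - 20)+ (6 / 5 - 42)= 1061423436967 / 532560 - 15279*sqrt(42) / 52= 1991154.66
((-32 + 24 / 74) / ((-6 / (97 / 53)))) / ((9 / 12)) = 227368 / 17649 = 12.88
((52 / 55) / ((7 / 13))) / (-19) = -676 / 7315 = -0.09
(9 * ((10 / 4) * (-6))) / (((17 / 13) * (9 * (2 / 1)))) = -195 / 34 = -5.74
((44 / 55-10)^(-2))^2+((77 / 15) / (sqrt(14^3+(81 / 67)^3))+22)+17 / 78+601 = 5159 *sqrt(55330282571) / 12387376695+108826831183 / 174620784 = 623.32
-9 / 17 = -0.53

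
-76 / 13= -5.85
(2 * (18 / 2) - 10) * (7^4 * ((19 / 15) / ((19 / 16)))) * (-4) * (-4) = 4917248 / 15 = 327816.53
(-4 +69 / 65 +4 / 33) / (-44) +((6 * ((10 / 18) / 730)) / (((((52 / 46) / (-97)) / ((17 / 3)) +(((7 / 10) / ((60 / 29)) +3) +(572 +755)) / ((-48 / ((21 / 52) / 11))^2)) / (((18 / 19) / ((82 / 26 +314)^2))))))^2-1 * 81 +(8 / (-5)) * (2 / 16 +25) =-37731312129740959289634061133883627750735661234774397 / 311479006858436791250457352549006783716963070490220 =-121.14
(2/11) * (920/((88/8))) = 1840/121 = 15.21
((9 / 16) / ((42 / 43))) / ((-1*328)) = -129 / 73472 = -0.00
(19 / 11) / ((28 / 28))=19 / 11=1.73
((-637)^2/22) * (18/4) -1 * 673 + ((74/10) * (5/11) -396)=3605033/44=81932.57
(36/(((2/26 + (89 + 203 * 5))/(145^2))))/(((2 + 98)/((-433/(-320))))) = 9.28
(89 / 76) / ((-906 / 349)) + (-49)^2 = 165292195 / 68856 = 2400.55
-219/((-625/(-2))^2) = -876/390625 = -0.00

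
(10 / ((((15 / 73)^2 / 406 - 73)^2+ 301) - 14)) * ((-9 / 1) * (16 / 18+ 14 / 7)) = -93621049069520 / 2022209192720457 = -0.05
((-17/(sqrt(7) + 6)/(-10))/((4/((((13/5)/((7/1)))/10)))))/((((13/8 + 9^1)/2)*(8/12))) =117/126875 - 39*sqrt(7)/253750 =0.00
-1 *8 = -8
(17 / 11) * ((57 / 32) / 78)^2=6137 / 7614464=0.00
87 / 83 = 1.05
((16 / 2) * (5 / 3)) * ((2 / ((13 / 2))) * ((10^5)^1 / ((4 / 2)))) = 8000000 / 39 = 205128.21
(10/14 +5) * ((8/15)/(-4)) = -16/21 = -0.76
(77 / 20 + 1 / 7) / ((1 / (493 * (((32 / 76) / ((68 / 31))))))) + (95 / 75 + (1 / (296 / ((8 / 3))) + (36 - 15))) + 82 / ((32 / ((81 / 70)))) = 317377911 / 787360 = 403.09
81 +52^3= 140689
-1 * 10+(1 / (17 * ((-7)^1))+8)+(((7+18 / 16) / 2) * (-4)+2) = -7739 / 476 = -16.26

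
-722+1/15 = -10829/15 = -721.93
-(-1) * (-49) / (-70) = 7 / 10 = 0.70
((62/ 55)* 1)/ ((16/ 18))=279/ 220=1.27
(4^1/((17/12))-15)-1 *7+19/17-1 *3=-358/17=-21.06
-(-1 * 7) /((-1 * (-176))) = 7 /176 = 0.04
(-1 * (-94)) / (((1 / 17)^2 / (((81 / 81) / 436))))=13583 / 218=62.31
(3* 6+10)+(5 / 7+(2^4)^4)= 458953 / 7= 65564.71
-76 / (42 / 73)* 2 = -5548 / 21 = -264.19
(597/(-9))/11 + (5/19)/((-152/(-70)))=-5.91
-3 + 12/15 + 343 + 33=1869/5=373.80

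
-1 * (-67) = 67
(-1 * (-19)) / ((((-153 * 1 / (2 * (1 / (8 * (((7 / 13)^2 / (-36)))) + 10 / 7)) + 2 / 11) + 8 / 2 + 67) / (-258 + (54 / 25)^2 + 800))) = 49307357957 / 363684375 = 135.58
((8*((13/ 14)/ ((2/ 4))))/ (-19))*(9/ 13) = -72/ 133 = -0.54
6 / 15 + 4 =22 / 5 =4.40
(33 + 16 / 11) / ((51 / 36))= 4548 / 187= 24.32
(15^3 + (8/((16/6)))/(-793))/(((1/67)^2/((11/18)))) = 22026095498/2379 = 9258552.12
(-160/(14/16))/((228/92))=-73.78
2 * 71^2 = 10082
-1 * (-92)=92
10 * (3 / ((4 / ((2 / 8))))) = 15 / 8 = 1.88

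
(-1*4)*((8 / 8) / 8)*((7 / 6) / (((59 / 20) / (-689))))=24115 / 177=136.24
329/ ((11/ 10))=3290/ 11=299.09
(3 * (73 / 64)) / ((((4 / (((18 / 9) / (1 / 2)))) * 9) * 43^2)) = 73 / 355008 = 0.00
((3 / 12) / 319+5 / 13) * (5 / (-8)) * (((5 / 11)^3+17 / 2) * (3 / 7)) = -2193789915 / 2472806336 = -0.89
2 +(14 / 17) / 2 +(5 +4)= 194 / 17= 11.41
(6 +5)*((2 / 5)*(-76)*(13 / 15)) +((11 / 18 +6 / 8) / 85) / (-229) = -1015419221 / 3503700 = -289.81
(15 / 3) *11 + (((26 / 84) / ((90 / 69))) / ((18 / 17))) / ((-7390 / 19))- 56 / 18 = 8696751023 / 167605200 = 51.89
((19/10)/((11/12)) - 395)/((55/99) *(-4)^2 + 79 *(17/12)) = -777996/239195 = -3.25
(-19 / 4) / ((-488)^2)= -0.00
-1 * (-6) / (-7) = -6 / 7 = -0.86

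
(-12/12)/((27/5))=-5/27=-0.19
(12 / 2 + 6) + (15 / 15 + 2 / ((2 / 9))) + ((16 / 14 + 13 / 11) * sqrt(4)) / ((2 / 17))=4737 / 77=61.52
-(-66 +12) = 54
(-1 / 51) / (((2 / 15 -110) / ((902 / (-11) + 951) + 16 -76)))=4045 / 28016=0.14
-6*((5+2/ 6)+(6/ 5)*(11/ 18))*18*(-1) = 3276/ 5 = 655.20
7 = 7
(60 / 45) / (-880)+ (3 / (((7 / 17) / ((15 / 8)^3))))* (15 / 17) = 42.37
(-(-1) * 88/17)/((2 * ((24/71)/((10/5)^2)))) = 1562/51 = 30.63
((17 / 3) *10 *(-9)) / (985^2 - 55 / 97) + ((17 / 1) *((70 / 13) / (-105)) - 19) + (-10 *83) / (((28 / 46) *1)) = -1383.44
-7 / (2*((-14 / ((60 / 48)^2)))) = 25 / 64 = 0.39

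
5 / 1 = 5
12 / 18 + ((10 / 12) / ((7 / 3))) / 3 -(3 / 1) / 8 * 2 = 1 / 28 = 0.04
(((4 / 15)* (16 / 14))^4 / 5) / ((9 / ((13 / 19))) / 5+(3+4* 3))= 6815744 / 69648508125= 0.00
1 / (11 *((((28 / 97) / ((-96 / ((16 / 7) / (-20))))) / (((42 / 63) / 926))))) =970 / 5093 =0.19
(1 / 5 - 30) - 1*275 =-304.80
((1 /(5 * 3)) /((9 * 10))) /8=1 /10800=0.00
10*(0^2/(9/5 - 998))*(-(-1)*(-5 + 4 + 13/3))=0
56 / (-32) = -7 / 4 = -1.75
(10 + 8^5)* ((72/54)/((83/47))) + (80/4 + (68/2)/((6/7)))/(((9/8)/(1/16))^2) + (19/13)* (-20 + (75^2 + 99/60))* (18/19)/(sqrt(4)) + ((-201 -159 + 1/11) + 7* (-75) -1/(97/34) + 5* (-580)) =69506015485733/2797641990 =24844.50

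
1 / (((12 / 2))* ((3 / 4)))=2 / 9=0.22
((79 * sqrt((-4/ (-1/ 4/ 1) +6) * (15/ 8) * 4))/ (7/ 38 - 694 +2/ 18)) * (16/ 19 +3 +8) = -17.32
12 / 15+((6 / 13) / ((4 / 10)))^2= 1801 / 845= 2.13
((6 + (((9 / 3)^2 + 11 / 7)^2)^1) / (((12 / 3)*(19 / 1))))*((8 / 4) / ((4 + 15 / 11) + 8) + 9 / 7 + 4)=2305115 / 273714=8.42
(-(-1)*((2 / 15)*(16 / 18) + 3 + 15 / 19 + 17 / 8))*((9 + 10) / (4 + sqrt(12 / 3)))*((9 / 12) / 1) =14.33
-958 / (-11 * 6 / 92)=44068 / 33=1335.39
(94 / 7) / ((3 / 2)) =8.95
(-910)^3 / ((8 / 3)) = -282589125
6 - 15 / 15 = 5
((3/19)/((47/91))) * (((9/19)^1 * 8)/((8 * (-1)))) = -2457/16967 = -0.14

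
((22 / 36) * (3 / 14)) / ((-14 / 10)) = -55 / 588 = -0.09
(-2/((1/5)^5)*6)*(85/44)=-796875/11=-72443.18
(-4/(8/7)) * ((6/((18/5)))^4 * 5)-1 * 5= -22685/162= -140.03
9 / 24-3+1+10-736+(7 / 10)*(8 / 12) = -87259 / 120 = -727.16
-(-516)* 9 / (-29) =-4644 / 29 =-160.14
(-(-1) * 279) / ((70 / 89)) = 24831 / 70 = 354.73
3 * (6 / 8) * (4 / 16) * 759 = 6831 / 16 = 426.94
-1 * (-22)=22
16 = 16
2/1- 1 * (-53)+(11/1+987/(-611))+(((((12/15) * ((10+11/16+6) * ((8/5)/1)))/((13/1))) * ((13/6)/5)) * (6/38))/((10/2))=9942846/154375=64.41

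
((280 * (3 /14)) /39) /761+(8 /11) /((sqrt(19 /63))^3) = 20 /9893+1512 * sqrt(133) /3971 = 4.39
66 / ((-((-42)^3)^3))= 11 / 67778563974912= 0.00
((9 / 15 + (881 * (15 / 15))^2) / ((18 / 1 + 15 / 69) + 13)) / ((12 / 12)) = 44629292 / 1795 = 24863.12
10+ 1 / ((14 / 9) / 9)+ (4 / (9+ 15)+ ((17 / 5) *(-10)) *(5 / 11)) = 115 / 231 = 0.50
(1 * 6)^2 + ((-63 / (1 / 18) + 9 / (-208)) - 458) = -1556.04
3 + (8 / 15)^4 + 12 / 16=775759 / 202500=3.83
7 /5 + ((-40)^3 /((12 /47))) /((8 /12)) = -1879993 /5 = -375998.60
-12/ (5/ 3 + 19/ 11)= -99/ 28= -3.54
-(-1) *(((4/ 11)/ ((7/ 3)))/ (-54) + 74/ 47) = 51188/ 32571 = 1.57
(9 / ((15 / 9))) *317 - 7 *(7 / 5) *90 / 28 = 16803 / 10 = 1680.30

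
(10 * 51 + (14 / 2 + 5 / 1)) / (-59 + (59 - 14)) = -261 / 7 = -37.29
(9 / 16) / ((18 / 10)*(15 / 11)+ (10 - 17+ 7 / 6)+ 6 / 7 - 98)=-2079 / 371528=-0.01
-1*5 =-5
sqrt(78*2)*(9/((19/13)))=234*sqrt(39)/19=76.91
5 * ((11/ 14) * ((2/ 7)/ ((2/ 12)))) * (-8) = -2640/ 49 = -53.88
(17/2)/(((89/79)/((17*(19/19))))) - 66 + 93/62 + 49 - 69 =3895/89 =43.76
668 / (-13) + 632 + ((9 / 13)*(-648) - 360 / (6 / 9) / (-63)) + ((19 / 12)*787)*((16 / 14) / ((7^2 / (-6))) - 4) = -5018.14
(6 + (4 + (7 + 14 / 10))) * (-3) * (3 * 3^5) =-201204 / 5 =-40240.80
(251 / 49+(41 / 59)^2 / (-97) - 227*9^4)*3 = -73924346668299 / 16545193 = -4468025.65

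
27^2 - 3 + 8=734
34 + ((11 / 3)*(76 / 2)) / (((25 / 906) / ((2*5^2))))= 252506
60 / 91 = 0.66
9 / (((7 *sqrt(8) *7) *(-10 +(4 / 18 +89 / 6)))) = 81 *sqrt(2) / 8918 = 0.01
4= 4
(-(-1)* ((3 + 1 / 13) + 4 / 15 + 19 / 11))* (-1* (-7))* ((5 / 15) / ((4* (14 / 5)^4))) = 1359625 / 28252224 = 0.05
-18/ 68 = -9/ 34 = -0.26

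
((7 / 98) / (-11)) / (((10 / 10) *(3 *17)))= -1 / 7854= -0.00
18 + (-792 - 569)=-1343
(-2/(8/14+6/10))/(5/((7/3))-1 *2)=-490/41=-11.95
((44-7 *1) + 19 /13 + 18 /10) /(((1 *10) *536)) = 2617 /348400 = 0.01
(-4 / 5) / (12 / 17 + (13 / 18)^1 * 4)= -306 / 1375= -0.22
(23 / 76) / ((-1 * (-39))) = 23 / 2964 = 0.01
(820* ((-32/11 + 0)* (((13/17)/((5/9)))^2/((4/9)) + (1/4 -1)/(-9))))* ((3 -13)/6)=494398336/28611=17280.01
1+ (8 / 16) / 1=1.50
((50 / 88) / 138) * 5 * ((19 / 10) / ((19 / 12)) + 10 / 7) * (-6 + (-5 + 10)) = -0.05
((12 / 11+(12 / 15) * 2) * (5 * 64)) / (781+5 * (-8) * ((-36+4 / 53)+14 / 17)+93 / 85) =21335680 / 54166937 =0.39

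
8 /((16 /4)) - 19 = -17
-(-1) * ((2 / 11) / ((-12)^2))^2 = 1 / 627264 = 0.00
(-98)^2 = 9604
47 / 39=1.21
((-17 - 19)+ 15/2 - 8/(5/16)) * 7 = -3787/10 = -378.70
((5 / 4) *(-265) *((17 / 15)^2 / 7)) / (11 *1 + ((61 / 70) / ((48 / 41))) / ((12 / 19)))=-4.99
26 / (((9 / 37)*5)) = 962 / 45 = 21.38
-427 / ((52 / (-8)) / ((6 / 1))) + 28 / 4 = 5215 / 13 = 401.15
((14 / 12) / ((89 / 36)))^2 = 1764 / 7921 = 0.22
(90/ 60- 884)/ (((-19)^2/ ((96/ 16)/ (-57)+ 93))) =-3115225/ 13718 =-227.09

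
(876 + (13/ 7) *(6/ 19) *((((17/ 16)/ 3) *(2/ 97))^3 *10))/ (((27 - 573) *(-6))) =122496429497713/ 458103084461568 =0.27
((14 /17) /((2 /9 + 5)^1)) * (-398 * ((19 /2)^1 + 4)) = -676998 /799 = -847.31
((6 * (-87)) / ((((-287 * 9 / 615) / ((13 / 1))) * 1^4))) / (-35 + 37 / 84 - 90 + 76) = -135720 / 4079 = -33.27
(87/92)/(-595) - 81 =-4434027/54740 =-81.00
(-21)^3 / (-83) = 9261 / 83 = 111.58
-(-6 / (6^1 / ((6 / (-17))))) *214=-1284 / 17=-75.53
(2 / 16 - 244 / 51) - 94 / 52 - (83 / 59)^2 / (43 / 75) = -7874720783 / 793918632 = -9.92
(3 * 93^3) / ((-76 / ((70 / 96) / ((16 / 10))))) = -140762475 / 9728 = -14469.83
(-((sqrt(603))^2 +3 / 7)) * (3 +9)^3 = -7299072 / 7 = -1042724.57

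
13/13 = 1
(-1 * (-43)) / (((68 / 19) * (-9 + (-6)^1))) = -817 / 1020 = -0.80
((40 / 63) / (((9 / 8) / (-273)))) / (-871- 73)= 260 / 1593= 0.16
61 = 61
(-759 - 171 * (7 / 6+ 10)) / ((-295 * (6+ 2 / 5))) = 5337 / 3776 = 1.41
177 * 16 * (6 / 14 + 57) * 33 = 37569312 / 7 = 5367044.57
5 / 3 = 1.67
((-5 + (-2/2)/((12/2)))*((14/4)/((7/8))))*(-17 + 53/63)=63116/189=333.95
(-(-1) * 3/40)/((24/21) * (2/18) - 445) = -189/1121080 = -0.00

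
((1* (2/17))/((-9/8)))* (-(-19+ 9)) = -160/153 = -1.05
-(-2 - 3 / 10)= 23 / 10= 2.30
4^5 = 1024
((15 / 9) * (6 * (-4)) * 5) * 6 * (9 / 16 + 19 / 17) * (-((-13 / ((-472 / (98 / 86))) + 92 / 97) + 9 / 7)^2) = 10348.49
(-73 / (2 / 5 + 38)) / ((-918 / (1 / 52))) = 365 / 9165312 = 0.00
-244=-244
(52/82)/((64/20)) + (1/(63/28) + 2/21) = 15247/20664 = 0.74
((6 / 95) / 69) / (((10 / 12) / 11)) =132 / 10925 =0.01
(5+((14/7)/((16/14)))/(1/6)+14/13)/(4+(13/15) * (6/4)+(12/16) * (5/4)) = 17240/6487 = 2.66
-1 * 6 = -6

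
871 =871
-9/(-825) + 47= 12928/275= 47.01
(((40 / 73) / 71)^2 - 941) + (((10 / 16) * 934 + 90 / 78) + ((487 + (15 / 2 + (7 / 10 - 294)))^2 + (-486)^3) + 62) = -4007398291755603717 / 34922535700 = -114751068.66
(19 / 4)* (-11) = -52.25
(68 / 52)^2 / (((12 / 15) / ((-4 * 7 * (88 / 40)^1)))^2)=1713481 / 169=10138.94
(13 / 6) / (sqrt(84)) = 13* sqrt(21) / 252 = 0.24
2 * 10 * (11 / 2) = 110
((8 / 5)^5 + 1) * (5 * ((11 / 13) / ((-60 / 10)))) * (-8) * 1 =121484 / 1875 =64.79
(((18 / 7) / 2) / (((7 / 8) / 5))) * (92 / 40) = 828 / 49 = 16.90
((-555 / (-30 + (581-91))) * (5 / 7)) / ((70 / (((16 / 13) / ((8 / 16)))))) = -0.03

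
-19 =-19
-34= -34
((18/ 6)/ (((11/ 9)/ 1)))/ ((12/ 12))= 27/ 11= 2.45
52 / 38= 26 / 19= 1.37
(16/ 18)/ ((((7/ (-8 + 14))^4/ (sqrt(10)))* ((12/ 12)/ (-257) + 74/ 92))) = 13618944* sqrt(10)/ 22720663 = 1.90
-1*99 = -99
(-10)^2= 100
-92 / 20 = -4.60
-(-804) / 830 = 402 / 415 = 0.97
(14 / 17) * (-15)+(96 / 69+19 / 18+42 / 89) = -5909395 / 626382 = -9.43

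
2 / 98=1 / 49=0.02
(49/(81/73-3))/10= -2.59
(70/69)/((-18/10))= -350/621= -0.56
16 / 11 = 1.45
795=795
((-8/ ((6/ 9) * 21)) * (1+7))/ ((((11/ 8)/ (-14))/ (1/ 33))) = 1.41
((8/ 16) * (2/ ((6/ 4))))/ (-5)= -2/ 15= -0.13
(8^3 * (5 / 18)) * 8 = 10240 / 9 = 1137.78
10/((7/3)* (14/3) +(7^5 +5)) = 45/75703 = 0.00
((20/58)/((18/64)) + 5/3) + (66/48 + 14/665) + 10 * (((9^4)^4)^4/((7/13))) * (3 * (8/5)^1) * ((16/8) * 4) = 8408085916010143884604600000000000000000000000000000000000000000.00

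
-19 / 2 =-9.50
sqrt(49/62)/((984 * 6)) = 7 * sqrt(62)/366048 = 0.00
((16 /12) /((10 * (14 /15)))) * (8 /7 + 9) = 71 /49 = 1.45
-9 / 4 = -2.25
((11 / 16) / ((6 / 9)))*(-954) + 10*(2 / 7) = -109867 / 112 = -980.96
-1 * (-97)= 97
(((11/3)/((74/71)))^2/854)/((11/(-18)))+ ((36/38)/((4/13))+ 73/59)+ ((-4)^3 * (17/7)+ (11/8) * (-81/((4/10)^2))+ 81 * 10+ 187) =3140597798591/20969443936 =149.77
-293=-293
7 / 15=0.47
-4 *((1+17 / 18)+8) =-358 / 9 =-39.78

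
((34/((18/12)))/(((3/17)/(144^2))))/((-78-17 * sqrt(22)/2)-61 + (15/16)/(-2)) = -126793187328/6096907 + 7727480832 * sqrt(22)/6096907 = -14851.48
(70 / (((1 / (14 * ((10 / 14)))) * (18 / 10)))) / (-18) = -1750 / 81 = -21.60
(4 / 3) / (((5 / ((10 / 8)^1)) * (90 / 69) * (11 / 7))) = 161 / 990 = 0.16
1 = 1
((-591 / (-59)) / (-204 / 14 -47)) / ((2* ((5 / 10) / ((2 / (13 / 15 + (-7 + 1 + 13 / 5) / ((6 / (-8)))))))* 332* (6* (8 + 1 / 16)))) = -0.00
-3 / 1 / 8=-3 / 8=-0.38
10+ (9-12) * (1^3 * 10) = -20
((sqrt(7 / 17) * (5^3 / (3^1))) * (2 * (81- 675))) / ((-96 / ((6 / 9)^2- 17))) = -204875 * sqrt(119) / 408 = -5477.75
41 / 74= 0.55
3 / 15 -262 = -1309 / 5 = -261.80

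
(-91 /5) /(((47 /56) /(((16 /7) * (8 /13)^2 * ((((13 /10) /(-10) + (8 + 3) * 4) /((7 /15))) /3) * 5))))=-8984576 /3055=-2940.94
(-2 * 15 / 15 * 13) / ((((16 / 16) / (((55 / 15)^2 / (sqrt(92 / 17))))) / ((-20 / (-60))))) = -1573 * sqrt(391) / 621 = -50.09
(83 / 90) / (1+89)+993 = 993.01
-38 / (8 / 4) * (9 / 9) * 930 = -17670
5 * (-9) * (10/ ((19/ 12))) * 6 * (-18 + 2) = 518400/ 19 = 27284.21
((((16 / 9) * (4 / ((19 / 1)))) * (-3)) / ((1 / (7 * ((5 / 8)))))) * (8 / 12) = -560 / 171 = -3.27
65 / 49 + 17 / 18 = 2003 / 882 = 2.27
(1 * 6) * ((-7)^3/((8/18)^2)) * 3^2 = -750141/8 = -93767.62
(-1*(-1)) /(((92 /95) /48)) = 1140 /23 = 49.57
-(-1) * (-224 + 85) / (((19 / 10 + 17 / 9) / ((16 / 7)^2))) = -191.67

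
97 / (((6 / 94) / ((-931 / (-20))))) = 4244429 / 60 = 70740.48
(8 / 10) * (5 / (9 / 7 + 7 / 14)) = 56 / 25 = 2.24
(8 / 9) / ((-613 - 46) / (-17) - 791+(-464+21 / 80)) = -10880 / 14883507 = -0.00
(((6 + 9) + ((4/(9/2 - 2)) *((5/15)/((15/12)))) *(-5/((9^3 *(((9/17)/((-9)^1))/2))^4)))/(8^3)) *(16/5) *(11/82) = 699012632400203/55582132779460800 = 0.01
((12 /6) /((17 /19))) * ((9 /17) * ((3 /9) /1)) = 114 /289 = 0.39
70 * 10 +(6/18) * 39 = 713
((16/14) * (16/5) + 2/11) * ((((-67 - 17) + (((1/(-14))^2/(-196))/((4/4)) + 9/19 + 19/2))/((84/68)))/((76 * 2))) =-1.51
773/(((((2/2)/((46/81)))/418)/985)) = 14640295340/81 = 180744386.91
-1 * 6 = -6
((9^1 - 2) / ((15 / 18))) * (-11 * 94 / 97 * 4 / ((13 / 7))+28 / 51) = -20177416 / 107185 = -188.25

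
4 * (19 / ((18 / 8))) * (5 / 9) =1520 / 81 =18.77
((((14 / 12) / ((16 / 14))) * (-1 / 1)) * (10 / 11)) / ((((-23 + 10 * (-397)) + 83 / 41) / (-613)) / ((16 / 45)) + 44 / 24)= -6157585 / 133659647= -0.05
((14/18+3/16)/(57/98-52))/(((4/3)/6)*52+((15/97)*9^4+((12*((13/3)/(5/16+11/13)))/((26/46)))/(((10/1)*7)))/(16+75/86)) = -8086025636395/30907543817891408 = -0.00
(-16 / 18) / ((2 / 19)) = -76 / 9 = -8.44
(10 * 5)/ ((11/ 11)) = 50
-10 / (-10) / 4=1 / 4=0.25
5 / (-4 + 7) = 1.67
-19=-19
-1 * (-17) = 17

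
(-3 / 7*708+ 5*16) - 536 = -5316 / 7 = -759.43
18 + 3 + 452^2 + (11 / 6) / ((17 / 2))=10420586 / 51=204325.22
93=93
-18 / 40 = -9 / 20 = -0.45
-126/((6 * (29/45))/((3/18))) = -315/58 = -5.43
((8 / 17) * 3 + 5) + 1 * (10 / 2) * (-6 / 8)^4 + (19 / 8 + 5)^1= 66885 / 4352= 15.37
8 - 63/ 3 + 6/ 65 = -839/ 65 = -12.91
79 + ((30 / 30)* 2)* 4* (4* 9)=367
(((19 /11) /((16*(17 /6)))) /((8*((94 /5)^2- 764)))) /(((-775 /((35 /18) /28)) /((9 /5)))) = 57 /30464208896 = 0.00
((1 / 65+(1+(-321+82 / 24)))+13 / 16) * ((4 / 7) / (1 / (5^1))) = -985157 / 1092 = -902.16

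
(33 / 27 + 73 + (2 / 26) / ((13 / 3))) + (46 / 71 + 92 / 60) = 41264006 / 539955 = 76.42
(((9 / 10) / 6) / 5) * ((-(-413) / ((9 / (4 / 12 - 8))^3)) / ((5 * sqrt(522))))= -5024971 * sqrt(58) / 570807000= -0.07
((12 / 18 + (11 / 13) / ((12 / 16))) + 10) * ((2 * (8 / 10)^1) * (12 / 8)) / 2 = 184 / 13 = 14.15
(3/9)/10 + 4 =121/30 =4.03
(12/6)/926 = 1/463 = 0.00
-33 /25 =-1.32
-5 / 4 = -1.25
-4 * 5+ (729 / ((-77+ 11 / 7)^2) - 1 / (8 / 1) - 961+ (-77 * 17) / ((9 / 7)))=-557319319 / 278784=-1999.11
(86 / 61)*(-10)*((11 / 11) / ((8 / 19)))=-4085 / 122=-33.48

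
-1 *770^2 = -592900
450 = 450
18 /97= 0.19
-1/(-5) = 1/5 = 0.20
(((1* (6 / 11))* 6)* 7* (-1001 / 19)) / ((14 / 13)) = -21294 / 19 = -1120.74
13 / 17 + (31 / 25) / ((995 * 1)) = 323902 / 422875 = 0.77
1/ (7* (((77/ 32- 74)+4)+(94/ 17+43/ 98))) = -3808/ 1642691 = -0.00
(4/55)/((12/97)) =97/165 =0.59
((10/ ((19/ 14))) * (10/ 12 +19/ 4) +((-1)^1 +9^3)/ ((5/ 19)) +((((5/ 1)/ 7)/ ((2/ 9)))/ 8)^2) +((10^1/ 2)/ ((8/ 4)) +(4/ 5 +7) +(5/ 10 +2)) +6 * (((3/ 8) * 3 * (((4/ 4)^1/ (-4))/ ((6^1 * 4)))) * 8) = 10081395733/ 3575040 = 2819.94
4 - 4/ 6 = 3.33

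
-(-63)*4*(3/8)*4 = 378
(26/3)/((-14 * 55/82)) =-1066/1155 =-0.92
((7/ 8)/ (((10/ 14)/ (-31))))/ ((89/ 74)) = -56203/ 1780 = -31.57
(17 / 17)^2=1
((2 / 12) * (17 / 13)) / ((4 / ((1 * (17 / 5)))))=289 / 1560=0.19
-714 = -714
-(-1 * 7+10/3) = 11/3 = 3.67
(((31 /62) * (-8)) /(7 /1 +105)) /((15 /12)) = -0.03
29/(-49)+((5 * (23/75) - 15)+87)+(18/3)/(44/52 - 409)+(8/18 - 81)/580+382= 1520255921/3342780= 454.79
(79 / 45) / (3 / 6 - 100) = -158 / 8955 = -0.02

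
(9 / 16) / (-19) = -9 / 304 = -0.03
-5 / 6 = -0.83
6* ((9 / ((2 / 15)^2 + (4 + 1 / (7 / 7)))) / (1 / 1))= 12150 / 1129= 10.76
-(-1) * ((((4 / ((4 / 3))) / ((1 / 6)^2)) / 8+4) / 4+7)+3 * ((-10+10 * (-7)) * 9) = -17189 / 8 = -2148.62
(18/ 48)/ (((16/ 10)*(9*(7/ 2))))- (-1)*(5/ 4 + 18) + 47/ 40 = 68653/ 3360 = 20.43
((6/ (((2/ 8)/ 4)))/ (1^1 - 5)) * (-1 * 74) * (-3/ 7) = -5328/ 7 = -761.14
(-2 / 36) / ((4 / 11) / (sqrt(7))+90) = -4235 / 6860684+11 * sqrt(7) / 30873078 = -0.00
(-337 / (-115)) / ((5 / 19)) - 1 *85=-42472 / 575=-73.86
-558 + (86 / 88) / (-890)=-21851323 / 39160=-558.00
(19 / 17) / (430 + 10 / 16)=152 / 58565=0.00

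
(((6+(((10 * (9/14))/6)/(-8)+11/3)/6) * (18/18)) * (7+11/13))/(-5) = -225811/21840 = -10.34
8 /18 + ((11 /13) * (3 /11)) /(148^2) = 1139035 /2562768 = 0.44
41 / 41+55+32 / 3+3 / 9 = 67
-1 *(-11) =11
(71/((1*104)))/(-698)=-71/72592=-0.00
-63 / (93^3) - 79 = -7060474 / 89373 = -79.00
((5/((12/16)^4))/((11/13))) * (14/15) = 17.43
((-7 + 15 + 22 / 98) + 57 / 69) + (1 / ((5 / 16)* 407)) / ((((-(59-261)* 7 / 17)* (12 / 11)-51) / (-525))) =924090760 / 103288423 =8.95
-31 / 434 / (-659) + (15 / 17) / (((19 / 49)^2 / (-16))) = -5316384103 / 56619962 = -93.90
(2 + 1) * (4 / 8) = 3 / 2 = 1.50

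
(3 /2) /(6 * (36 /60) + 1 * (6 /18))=45 /118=0.38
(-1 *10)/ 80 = -1/ 8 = -0.12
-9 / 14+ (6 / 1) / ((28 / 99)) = 144 / 7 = 20.57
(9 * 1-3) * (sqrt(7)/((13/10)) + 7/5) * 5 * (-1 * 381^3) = -16591902300 * sqrt(7)/13-2322866322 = -5699639188.41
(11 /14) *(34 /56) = 187 /392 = 0.48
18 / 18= 1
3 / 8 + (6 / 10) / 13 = 219 / 520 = 0.42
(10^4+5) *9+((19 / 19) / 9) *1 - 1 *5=810361 / 9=90040.11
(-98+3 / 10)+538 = 440.30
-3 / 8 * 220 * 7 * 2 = -1155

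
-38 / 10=-19 / 5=-3.80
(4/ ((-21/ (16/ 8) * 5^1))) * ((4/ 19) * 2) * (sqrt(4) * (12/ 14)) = -256/ 4655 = -0.05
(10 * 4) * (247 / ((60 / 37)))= 18278 / 3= 6092.67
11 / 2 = 5.50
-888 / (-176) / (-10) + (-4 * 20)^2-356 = 1329569 / 220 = 6043.50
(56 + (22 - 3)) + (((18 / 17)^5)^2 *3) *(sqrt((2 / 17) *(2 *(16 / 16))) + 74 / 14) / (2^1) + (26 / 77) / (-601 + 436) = 10711401679872 *sqrt(17) / 34271896307633 + 2280599861954831281 / 25613202505204545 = 90.33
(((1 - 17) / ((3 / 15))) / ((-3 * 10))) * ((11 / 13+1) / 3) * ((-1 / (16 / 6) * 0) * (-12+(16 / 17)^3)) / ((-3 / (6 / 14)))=0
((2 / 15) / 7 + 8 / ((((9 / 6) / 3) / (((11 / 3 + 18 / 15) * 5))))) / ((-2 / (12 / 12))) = -20441 / 105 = -194.68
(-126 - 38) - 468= -632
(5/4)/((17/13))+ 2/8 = 41/34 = 1.21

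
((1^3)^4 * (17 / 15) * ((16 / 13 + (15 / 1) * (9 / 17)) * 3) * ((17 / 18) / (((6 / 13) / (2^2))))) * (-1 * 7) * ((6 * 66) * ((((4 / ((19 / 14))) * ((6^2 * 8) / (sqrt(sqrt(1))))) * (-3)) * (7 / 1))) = 1198207245312 / 95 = 12612707845.39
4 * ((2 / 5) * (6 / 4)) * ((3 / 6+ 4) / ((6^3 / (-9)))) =-9 / 20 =-0.45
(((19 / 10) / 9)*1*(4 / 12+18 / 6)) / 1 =19 / 27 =0.70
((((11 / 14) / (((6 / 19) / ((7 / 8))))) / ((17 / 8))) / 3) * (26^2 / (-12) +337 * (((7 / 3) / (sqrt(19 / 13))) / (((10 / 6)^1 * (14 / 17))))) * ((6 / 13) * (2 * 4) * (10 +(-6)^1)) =-43472 / 153 +29656 * sqrt(247) / 195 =2106.03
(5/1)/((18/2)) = 5/9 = 0.56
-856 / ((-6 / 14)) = 5992 / 3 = 1997.33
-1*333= -333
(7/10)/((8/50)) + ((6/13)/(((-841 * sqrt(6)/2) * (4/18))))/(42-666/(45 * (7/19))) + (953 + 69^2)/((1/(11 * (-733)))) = -368575821/8-315 * sqrt(6)/699712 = -46071977.63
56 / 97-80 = -7704 / 97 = -79.42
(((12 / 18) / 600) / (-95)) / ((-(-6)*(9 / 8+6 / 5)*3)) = -1 / 3578175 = -0.00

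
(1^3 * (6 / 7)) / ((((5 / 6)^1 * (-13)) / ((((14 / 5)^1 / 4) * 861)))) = -15498 / 325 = -47.69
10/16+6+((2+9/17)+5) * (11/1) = 12165/136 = 89.45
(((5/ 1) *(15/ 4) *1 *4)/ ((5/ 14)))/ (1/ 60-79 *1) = -2.66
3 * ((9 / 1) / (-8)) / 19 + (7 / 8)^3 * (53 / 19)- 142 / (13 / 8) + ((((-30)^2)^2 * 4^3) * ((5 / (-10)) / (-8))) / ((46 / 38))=7784874585665 / 2908672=2676436.05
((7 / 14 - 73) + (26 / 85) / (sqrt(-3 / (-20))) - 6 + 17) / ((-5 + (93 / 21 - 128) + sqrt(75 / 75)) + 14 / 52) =0.48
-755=-755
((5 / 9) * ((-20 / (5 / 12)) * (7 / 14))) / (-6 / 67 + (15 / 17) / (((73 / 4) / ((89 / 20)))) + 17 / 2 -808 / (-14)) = -46562320 / 231670413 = -0.20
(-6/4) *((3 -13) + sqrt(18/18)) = 27/2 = 13.50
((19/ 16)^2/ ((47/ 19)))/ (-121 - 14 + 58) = -6859/ 926464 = -0.01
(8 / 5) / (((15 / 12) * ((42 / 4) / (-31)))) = -1984 / 525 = -3.78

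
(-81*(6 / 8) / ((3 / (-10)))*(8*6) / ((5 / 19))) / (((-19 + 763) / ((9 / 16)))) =13851 / 496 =27.93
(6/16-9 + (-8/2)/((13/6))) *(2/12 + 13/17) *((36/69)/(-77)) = 9405/142324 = 0.07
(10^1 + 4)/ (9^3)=14/ 729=0.02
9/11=0.82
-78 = -78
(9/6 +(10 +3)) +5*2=24.50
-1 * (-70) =70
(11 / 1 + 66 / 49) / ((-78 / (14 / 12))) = -605 / 3276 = -0.18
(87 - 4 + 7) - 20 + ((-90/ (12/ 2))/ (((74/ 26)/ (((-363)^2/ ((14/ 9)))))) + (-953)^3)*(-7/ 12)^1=448572322441/ 888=505149011.76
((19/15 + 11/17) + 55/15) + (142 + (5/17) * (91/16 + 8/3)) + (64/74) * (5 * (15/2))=540111/2960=182.47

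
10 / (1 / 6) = 60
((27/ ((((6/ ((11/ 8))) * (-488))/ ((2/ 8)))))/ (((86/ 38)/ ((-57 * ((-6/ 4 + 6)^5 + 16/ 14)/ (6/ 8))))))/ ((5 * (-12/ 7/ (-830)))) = 408958005621/ 21487616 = 19032.27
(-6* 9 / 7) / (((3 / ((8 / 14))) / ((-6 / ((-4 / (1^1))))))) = -108 / 49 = -2.20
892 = 892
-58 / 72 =-29 / 36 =-0.81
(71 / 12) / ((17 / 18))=213 / 34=6.26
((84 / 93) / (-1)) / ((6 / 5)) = -70 / 93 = -0.75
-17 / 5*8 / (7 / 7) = -136 / 5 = -27.20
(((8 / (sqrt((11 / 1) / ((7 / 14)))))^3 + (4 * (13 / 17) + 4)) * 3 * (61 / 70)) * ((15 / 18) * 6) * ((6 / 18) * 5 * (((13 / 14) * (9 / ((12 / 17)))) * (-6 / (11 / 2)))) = -1070550 / 539 - 19412640 * sqrt(22) / 65219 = -3382.30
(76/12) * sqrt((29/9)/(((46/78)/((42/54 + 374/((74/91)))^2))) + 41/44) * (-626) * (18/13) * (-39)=11894 * sqrt(296315803949629827)/28083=230548256.24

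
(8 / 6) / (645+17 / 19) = 19 / 9204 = 0.00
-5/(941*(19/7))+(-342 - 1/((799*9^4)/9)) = -342.00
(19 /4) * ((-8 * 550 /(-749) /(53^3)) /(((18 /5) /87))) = 1515250 /334526619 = 0.00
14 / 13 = 1.08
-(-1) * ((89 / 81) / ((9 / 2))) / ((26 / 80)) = 7120 / 9477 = 0.75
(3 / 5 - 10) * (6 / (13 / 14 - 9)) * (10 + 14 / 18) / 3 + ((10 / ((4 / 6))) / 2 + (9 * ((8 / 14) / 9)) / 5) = 2329189 / 71190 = 32.72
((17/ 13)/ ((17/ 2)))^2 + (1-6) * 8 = -6756/ 169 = -39.98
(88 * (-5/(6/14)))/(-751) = 1.37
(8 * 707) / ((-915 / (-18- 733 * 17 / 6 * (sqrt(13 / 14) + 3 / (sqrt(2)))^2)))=5034244 * sqrt(91) / 915 + 191606696 / 2745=122286.91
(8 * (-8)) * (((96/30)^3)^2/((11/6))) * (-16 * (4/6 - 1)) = -34359738368/171875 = -199911.21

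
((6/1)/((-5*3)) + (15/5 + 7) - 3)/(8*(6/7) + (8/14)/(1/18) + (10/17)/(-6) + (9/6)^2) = 47124/137765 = 0.34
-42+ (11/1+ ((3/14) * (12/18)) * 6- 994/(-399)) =-11033/399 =-27.65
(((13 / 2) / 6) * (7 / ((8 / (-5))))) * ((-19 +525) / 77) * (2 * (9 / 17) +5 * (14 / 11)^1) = -231.18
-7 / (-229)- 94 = -21519 / 229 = -93.97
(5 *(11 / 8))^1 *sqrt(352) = 55 *sqrt(22) / 2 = 128.99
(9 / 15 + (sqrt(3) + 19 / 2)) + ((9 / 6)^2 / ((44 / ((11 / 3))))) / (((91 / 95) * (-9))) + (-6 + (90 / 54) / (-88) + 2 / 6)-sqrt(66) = -sqrt(66) + sqrt(3) + 351763 / 80080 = -2.00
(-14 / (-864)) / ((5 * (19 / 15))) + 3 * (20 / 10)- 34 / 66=165149 / 30096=5.49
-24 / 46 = -12 / 23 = -0.52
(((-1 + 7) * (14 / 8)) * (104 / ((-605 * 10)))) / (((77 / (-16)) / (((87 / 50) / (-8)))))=-6786 / 831875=-0.01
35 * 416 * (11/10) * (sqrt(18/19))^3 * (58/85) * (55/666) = 832.20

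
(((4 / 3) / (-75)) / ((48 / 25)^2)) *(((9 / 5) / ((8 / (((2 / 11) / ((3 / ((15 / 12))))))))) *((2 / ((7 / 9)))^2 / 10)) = -15 / 275968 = -0.00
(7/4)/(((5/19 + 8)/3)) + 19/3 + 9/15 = 71297/9420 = 7.57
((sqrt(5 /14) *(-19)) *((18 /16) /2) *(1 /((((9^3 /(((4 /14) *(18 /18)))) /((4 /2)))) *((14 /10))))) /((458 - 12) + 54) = -19 *sqrt(70) /22226400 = -0.00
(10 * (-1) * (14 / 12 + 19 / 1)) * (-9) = 1815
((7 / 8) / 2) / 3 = 7 / 48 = 0.15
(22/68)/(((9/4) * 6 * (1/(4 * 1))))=44/459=0.10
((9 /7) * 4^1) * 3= 108 /7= 15.43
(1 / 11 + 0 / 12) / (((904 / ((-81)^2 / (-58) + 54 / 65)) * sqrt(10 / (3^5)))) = -3809997 * sqrt(30) / 374888800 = -0.06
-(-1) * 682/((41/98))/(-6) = -33418/123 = -271.69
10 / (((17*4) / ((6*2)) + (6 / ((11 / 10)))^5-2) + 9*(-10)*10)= 4831530 / 1899733861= 0.00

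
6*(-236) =-1416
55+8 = 63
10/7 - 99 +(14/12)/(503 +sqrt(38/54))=-9331230161/95637136 - 7 *sqrt(57)/13662448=-97.57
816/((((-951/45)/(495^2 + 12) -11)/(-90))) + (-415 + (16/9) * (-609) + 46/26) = 4084304224660/788412729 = 5180.41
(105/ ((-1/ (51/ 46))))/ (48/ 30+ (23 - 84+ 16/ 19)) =1.99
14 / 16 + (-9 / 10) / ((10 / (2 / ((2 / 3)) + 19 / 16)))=797 / 1600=0.50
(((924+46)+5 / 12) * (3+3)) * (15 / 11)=174675 / 22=7939.77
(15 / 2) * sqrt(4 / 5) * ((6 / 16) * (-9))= -81 * sqrt(5) / 8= -22.64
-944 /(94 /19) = -8968 /47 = -190.81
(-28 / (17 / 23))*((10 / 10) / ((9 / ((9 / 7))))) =-92 / 17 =-5.41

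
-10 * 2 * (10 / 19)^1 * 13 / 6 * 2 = -2600 / 57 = -45.61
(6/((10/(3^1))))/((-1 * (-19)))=9/95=0.09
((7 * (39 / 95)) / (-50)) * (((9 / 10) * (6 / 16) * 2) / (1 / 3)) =-22113 / 190000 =-0.12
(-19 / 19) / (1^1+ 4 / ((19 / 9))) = -19 / 55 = -0.35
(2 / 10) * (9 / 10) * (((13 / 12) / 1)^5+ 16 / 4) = 1366621 / 1382400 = 0.99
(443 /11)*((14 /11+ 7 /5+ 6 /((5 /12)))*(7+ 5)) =4991724 /605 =8250.78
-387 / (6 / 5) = -645 / 2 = -322.50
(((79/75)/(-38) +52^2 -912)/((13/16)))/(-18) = -20428484/166725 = -122.53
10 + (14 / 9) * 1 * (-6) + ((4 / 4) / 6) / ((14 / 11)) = 67 / 84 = 0.80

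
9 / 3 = 3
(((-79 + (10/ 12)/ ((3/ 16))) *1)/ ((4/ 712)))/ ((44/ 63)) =-38003/ 2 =-19001.50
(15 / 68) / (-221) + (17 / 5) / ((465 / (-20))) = -0.15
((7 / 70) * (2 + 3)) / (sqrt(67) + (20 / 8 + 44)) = 93 / 8381 -2 * sqrt(67) / 8381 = 0.01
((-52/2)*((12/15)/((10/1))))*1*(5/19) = -0.55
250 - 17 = 233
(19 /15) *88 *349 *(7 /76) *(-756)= -13543992 /5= -2708798.40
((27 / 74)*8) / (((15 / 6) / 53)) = 11448 / 185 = 61.88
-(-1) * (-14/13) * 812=-11368/13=-874.46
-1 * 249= -249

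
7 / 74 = 0.09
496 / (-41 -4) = -496 / 45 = -11.02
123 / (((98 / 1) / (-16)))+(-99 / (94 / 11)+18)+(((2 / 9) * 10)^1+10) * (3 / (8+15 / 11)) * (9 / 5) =-3139791 / 474418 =-6.62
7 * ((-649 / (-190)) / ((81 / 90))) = 4543 / 171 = 26.57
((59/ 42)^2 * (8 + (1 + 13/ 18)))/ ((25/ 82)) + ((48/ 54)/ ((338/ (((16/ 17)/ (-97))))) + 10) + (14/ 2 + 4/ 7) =50879610085/ 632048508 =80.50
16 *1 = 16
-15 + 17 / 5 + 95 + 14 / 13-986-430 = -86549 / 65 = -1331.52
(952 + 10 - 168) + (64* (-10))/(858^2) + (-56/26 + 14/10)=729948277/920205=793.25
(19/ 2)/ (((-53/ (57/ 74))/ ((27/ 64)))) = -29241/ 502016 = -0.06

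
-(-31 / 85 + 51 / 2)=-4273 / 170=-25.14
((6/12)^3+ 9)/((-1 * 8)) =-73/64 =-1.14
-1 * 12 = -12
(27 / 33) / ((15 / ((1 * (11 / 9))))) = 1 / 15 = 0.07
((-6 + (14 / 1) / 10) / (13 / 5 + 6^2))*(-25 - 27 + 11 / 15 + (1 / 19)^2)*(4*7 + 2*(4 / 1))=76615944 / 348365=219.93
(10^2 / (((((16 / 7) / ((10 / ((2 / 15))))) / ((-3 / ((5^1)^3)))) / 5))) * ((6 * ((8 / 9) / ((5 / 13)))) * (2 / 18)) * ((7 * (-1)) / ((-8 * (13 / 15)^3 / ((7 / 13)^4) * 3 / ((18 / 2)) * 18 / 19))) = -217.08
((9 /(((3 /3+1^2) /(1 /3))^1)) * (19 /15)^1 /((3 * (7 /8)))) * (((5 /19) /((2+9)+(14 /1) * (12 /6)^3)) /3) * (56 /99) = 32 /109593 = 0.00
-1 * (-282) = 282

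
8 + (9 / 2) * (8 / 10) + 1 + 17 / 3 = 274 / 15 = 18.27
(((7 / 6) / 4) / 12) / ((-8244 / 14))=-49 / 1187136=-0.00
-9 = -9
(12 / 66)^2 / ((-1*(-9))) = 4 / 1089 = 0.00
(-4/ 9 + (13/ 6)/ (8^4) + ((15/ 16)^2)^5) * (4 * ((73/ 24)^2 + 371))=174572013642344825/ 1424967069597696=122.51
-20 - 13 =-33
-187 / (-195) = 187 / 195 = 0.96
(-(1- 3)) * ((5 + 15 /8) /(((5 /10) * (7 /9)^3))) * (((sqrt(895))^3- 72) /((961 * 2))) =-721710 /329623 + 35885025 * sqrt(895) /1318492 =812.04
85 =85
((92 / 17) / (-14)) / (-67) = 0.01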